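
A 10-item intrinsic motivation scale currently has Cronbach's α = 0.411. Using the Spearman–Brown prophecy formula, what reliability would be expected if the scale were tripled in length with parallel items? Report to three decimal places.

Length factor m = 3
α' = m·α / (1 + (m−1)·α)
   = 3 × 0.411 / (1 + (3 − 1) × 0.411)
   = 1.2330 / 1.8220 = 0.677

predicted reliability = 0.677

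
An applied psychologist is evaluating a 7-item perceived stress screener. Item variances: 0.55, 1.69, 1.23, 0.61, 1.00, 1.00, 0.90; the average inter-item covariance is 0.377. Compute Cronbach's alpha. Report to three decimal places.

Σσ²ᵢ = 0.55 + 1.69 + 1.23 + 0.61 + 1.00 + 1.00 + 0.90 = 6.98
Sum of the 21 distinct covariances = 21 × 0.377 = 7.917
σ²_T = Σσ²ᵢ + 2·Σcov = 6.98 + 2 × 7.917 = 22.814
α = (7/6)·(1 − 6.98/22.814) = 0.810

α = 0.810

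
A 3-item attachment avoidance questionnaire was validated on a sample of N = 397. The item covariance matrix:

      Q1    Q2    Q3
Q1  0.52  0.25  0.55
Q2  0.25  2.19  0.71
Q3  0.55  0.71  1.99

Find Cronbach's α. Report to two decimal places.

Cronbach's α = 0.59

sum of item variances = 0.52 + 2.19 + 1.99 = 4.70
Σ_{i<j} σ_ij = 1.51
Var(T) = 4.70 + 2 × 1.51 = 7.72
α = (k/(k−1))·(1 − sum of item variances/Var(T)) = (3/2)·(1 − 4.70/7.72) = 0.59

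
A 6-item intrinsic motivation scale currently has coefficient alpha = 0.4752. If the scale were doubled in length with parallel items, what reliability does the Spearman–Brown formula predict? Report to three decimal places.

predicted reliability = 0.644

Length factor m = 2
α' = m·α / (1 + (m−1)·α)
   = 2 × 0.4752 / (1 + (2 − 1) × 0.4752)
   = 0.9504 / 1.4752 = 0.644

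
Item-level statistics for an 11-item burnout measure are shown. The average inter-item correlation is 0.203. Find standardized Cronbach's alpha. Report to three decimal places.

Standardized α = k·r̄ / (1 + (k−1)·r̄) = 11 × 0.203 / (1 + 10 × 0.203)
  = 2.2330 / 3.0300 = 0.737

standardized Cronbach's alpha = 0.737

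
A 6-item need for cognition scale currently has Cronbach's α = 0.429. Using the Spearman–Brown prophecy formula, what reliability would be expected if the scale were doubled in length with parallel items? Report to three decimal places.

predicted reliability = 0.600

Length factor m = 2
α' = m·α / (1 + (m−1)·α)
   = 2 × 0.429 / (1 + (2 − 1) × 0.429)
   = 0.8580 / 1.4290 = 0.600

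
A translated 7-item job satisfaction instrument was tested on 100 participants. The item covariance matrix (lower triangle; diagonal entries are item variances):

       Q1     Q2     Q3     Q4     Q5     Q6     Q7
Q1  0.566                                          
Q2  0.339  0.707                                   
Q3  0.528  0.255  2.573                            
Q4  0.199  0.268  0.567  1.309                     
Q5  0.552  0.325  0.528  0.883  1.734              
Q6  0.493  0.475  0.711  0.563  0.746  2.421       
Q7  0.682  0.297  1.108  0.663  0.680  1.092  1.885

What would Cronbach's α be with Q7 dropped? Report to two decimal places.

Remaining items: Q1, Q2, Q3, Q4, Q5, Q6 (k = 6).
sum of item variances = 0.566 + 0.707 + 2.573 + 1.309 + 1.734 + 2.421 = 9.310
σ²_total = 9.310 + 2 × 7.432 = 24.174
α (item deleted) = (6/5)·(1 − 9.310/24.174) = 0.74

α = 0.74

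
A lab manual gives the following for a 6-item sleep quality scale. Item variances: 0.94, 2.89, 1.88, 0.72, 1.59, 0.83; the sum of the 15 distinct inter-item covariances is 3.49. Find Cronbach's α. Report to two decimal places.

Σσᵢ² = 0.94 + 2.89 + 1.88 + 0.72 + 1.59 + 0.83 = 8.85
Sum of distinct covariances = 3.49
σ²_total = Σσᵢ² + 2·Σcov = 8.85 + 2 × 3.49 = 15.83
α = (6/5)·(1 − 8.85/15.83) = 0.53

Cronbach's α = 0.53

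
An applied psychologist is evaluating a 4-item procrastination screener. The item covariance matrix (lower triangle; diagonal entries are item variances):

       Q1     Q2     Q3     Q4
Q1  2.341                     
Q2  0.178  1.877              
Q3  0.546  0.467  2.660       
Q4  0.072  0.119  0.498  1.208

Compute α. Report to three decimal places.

sum of item variances = 2.341 + 1.877 + 2.660 + 1.208 = 8.086
Sum of off-diagonal covariances = 1.880
Var(T) = 8.086 + 2 × 1.880 = 11.846
α = (k/(k−1))·(1 − sum of item variances/Var(T)) = (4/3)·(1 − 8.086/11.846) = 0.423

α = 0.423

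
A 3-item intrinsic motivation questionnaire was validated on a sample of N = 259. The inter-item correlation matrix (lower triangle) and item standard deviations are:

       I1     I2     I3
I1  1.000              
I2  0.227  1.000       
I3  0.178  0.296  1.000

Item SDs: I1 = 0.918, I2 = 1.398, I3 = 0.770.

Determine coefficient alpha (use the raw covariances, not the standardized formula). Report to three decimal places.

coefficient alpha = 0.454

Σσ²ᵢ = 0.918² + 1.398² + 0.770² = 3.3900
Covariances σ_ij = r_ij · s_i · s_j:
  σ(I1,I2) = 0.227 × 0.918 × 1.398 = 0.2913
  σ(I1,I3) = 0.178 × 0.918 × 0.770 = 0.1258
  σ(I2,I3) = 0.296 × 1.398 × 0.770 = 0.3186
σ²_T = Σσ²ᵢ + 2·Σσ_ij = 3.3900 + 2 × 0.7357 = 4.8614
α = (3/2)·(1 − 3.3900/4.8614) = 0.454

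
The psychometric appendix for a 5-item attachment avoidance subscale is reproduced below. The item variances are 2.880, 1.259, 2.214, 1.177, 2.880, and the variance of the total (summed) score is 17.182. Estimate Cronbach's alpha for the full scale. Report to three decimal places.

sum of item variances = 2.880 + 1.259 + 2.214 + 1.177 + 2.880 = 10.410
α = (k/(k−1))·(1 − sum of item variances/total variance) = (5/4)·(1 − 10.410/17.182) = 0.493

Cronbach's alpha = 0.493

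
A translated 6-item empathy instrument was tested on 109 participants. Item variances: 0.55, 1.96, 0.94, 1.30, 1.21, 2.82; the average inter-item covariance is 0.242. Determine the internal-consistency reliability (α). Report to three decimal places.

α = 0.543

Σσᵢ² = 0.55 + 1.96 + 0.94 + 1.30 + 1.21 + 2.82 = 8.78
Sum of the 15 distinct covariances = 15 × 0.242 = 3.630
σ²_T = Σσᵢ² + 2·Σcov = 8.78 + 2 × 3.630 = 16.040
α = (6/5)·(1 − 8.78/16.040) = 0.543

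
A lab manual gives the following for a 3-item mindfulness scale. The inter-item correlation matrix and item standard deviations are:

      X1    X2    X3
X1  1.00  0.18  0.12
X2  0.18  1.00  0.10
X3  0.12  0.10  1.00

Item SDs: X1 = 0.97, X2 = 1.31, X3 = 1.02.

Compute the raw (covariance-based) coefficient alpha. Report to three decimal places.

coefficient alpha = 0.310

Σσ²ᵢ = 0.97² + 1.31² + 1.02² = 3.6974
Covariances σ_ij = r_ij · s_i · s_j:
  σ(X1,X2) = 0.18 × 0.97 × 1.31 = 0.2287
  σ(X1,X3) = 0.12 × 0.97 × 1.02 = 0.1187
  σ(X2,X3) = 0.10 × 1.31 × 1.02 = 0.1336
σ²_T = Σσ²ᵢ + 2·Σσ_ij = 3.6974 + 2 × 0.4810 = 4.6594
α = (3/2)·(1 − 3.6974/4.6594) = 0.310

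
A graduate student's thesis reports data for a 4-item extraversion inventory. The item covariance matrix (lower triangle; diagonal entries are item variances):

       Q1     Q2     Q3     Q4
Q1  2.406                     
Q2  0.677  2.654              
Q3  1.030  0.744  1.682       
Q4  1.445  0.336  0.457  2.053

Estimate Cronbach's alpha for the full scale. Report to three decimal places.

Cronbach's alpha = 0.688

sum of item variances = 2.406 + 2.654 + 1.682 + 2.053 = 8.795
Sum of the distinct covariances = 4.689
σ²_total = 8.795 + 2 × 4.689 = 18.173
α = (k/(k−1))·(1 − sum of item variances/σ²_total) = (4/3)·(1 − 8.795/18.173) = 0.688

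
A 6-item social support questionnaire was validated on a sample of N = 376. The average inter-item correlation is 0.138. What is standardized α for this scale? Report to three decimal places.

standardized α = 0.490

Standardized α = k·r̄ / (1 + (k−1)·r̄) = 6 × 0.138 / (1 + 5 × 0.138)
  = 0.8280 / 1.6900 = 0.490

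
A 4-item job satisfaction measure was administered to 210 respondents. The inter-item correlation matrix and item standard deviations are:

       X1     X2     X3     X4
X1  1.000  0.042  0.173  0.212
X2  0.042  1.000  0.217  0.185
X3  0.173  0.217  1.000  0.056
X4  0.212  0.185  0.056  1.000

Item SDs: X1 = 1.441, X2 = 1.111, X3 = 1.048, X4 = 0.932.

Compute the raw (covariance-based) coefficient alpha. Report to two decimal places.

Σσ²ᵢ = 1.441² + 1.111² + 1.048² + 0.932² = 5.2777
Covariances σ_ij = r_ij · s_i · s_j:
  σ(X1,X2) = 0.042 × 1.441 × 1.111 = 0.0672
  σ(X1,X3) = 0.173 × 1.441 × 1.048 = 0.2613
  σ(X1,X4) = 0.212 × 1.441 × 0.932 = 0.2847
  σ(X2,X3) = 0.217 × 1.111 × 1.048 = 0.2527
  σ(X2,X4) = 0.185 × 1.111 × 0.932 = 0.1916
  σ(X3,X4) = 0.056 × 1.048 × 0.932 = 0.0547
σ²_T = Σσ²ᵢ + 2·Σσ_ij = 5.2777 + 2 × 1.1122 = 7.5021
α = (4/3)·(1 − 5.2777/7.5021) = 0.40

coefficient alpha = 0.40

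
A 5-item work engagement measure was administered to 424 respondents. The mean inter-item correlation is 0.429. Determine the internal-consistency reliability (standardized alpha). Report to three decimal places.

α = 0.790

Standardized α = k·r̄ / (1 + (k−1)·r̄) = 5 × 0.429 / (1 + 4 × 0.429)
  = 2.1450 / 2.7160 = 0.790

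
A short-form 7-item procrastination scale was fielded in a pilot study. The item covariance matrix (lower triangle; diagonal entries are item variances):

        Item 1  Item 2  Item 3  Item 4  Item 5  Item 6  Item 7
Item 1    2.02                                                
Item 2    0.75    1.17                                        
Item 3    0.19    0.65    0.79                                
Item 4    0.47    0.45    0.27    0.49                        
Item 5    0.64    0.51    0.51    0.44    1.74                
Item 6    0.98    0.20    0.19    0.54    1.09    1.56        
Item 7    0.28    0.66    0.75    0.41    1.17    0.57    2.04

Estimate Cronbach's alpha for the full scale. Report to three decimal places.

ΣVar(i) = 2.02 + 1.17 + 0.79 + 0.49 + 1.74 + 1.56 + 2.04 = 9.81
Σ_{i<j} σ_ij = 11.72
σ²_total = 9.81 + 2 × 11.72 = 33.25
α = (k/(k−1))·(1 − ΣVar(i)/σ²_total) = (7/6)·(1 − 9.81/33.25) = 0.822

Cronbach's alpha = 0.822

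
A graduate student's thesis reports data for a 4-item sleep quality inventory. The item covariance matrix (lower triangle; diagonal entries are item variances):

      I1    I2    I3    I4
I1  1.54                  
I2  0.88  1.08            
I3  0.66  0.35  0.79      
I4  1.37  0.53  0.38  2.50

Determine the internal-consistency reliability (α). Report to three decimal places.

α = 0.780

sum of item variances = 1.54 + 1.08 + 0.79 + 2.50 = 5.91
Sum of the distinct covariances = 4.17
σ²_T = 5.91 + 2 × 4.17 = 14.25
α = (k/(k−1))·(1 − sum of item variances/σ²_T) = (4/3)·(1 − 5.91/14.25) = 0.780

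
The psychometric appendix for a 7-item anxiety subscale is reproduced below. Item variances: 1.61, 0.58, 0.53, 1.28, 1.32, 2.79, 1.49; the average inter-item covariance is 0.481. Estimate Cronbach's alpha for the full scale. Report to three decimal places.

Cronbach's alpha = 0.791

sum of item variances = 1.61 + 0.58 + 0.53 + 1.28 + 1.32 + 2.79 + 1.49 = 9.60
Sum of the 21 distinct covariances = 21 × 0.481 = 10.101
σ²_T = sum of item variances + 2·Σcov = 9.60 + 2 × 10.101 = 29.802
α = (7/6)·(1 − 9.60/29.802) = 0.791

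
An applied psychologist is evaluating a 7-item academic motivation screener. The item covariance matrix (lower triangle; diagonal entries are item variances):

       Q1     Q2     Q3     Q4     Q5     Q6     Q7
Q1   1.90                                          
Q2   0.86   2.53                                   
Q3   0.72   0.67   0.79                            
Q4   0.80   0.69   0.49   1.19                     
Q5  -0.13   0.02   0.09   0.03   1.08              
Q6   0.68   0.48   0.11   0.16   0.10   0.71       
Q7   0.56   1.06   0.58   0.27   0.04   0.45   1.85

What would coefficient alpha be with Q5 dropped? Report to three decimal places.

Remaining items: Q1, Q2, Q3, Q4, Q6, Q7 (k = 6).
sum of item variances = 1.90 + 2.53 + 0.79 + 1.19 + 0.71 + 1.85 = 8.97
Var(T) = 8.97 + 2 × 8.58 = 26.13
α (item deleted) = (6/5)·(1 − 8.97/26.13) = 0.788

α = 0.788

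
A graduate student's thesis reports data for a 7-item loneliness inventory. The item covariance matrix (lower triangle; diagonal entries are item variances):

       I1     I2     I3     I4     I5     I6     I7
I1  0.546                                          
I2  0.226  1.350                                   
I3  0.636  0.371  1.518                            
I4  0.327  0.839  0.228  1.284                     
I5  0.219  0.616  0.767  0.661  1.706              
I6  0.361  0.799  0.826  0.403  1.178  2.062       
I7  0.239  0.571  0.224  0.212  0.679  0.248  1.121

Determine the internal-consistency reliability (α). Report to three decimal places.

ΣVar(i) = 0.546 + 1.350 + 1.518 + 1.284 + 1.706 + 2.062 + 1.121 = 9.587
Σ_{i<j} σ_ij = 10.630
σ²_total = 9.587 + 2 × 10.630 = 30.847
α = (k/(k−1))·(1 − ΣVar(i)/σ²_total) = (7/6)·(1 − 9.587/30.847) = 0.804

α = 0.804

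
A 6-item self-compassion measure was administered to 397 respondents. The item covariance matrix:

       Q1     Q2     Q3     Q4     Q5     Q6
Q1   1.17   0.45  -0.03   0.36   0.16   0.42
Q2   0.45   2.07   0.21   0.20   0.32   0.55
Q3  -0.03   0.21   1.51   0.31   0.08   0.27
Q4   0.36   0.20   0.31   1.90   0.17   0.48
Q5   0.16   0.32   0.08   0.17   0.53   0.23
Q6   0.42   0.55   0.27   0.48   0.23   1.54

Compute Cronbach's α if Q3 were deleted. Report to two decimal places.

Remaining items: Q1, Q2, Q4, Q5, Q6 (k = 5).
Σσ²ᵢ = 1.17 + 2.07 + 1.90 + 0.53 + 1.54 = 7.21
Var(T) = 7.21 + 2 × 3.34 = 13.89
α (item deleted) = (5/4)·(1 − 7.21/13.89) = 0.60

Cronbach's α = 0.60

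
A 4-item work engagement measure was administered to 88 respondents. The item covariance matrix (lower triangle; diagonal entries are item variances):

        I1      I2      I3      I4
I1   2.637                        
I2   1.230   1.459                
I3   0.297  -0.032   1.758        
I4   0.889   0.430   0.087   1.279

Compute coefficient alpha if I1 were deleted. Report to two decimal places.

Remaining items: I2, I3, I4 (k = 3).
Σσ²ᵢ = 1.459 + 1.758 + 1.279 = 4.496
σ²_T = 4.496 + 2 × 0.485 = 5.466
α (item deleted) = (3/2)·(1 − 4.496/5.466) = 0.27

coefficient alpha = 0.27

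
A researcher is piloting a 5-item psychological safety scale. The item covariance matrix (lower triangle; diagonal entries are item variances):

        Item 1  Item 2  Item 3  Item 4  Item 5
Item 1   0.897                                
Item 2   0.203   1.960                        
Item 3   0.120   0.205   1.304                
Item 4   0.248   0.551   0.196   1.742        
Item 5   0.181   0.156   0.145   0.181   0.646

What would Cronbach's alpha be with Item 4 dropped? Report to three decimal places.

Cronbach's alpha = 0.395

Remaining items: Item 1, Item 2, Item 3, Item 5 (k = 4).
Σσᵢ² = 0.897 + 1.960 + 1.304 + 0.646 = 4.807
total variance = 4.807 + 2 × 1.010 = 6.827
α (item deleted) = (4/3)·(1 − 4.807/6.827) = 0.395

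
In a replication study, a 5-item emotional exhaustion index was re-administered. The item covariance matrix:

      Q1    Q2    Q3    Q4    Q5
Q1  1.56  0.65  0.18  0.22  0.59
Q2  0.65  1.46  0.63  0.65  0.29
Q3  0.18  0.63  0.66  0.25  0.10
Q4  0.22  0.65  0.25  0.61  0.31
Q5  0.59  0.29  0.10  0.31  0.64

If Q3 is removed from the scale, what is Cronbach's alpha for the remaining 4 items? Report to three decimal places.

α = 0.746

Remaining items: Q1, Q2, Q4, Q5 (k = 4).
Σσ²ᵢ = 1.56 + 1.46 + 0.61 + 0.64 = 4.27
σ²_total = 4.27 + 2 × 2.71 = 9.69
α (item deleted) = (4/3)·(1 − 4.27/9.69) = 0.746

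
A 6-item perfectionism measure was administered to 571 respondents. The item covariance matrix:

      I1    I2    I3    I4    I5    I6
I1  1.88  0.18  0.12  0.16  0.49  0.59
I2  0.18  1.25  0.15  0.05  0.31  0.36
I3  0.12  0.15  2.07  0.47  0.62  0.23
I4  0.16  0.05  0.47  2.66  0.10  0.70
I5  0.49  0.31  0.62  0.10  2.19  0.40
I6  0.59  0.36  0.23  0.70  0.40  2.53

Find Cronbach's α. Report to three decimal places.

sum of item variances = 1.88 + 1.25 + 2.07 + 2.66 + 2.19 + 2.53 = 12.58
Sum of the distinct covariances = 4.93
Var(T) = 12.58 + 2 × 4.93 = 22.44
α = (k/(k−1))·(1 − sum of item variances/Var(T)) = (6/5)·(1 − 12.58/22.44) = 0.527

Cronbach's α = 0.527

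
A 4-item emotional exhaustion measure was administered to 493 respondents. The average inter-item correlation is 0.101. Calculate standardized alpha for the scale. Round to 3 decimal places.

standardized alpha = 0.310

Standardized α = k·r̄ / (1 + (k−1)·r̄) = 4 × 0.101 / (1 + 3 × 0.101)
  = 0.4040 / 1.3030 = 0.310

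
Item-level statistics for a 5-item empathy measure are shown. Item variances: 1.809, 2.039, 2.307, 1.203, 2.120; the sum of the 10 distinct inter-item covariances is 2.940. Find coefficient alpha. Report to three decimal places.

Σσ²ᵢ = 1.809 + 2.039 + 2.307 + 1.203 + 2.120 = 9.478
Sum of distinct covariances = 2.940
σ²_total = Σσ²ᵢ + 2·Σcov = 9.478 + 2 × 2.940 = 15.358
α = (5/4)·(1 − 9.478/15.358) = 0.479

coefficient alpha = 0.479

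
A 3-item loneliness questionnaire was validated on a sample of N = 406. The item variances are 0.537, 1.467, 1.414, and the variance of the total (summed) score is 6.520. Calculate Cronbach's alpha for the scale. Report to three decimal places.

sum of item variances = 0.537 + 1.467 + 1.414 = 3.418
α = (k/(k−1))·(1 − sum of item variances/σ²_T) = (3/2)·(1 − 3.418/6.520) = 0.714

Cronbach's alpha = 0.714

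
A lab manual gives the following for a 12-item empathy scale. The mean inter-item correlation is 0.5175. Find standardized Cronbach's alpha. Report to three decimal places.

standardized Cronbach's alpha = 0.928

Standardized α = k·r̄ / (1 + (k−1)·r̄) = 12 × 0.5175 / (1 + 11 × 0.5175)
  = 6.2100 / 6.6925 = 0.928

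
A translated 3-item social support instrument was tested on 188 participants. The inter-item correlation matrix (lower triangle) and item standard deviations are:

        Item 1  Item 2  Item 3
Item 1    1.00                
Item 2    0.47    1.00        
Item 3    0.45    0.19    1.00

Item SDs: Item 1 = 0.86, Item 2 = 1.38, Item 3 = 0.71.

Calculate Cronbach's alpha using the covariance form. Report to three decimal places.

Σσ²ᵢ = 0.86² + 1.38² + 0.71² = 3.1481
Covariances σ_ij = r_ij · s_i · s_j:
  σ(Item 1,Item 2) = 0.47 × 0.86 × 1.38 = 0.5578
  σ(Item 1,Item 3) = 0.45 × 0.86 × 0.71 = 0.2748
  σ(Item 2,Item 3) = 0.19 × 1.38 × 0.71 = 0.1862
σ²_T = Σσ²ᵢ + 2·Σσ_ij = 3.1481 + 2 × 1.0188 = 5.1857
α = (3/2)·(1 − 3.1481/5.1857) = 0.589

Cronbach's alpha = 0.589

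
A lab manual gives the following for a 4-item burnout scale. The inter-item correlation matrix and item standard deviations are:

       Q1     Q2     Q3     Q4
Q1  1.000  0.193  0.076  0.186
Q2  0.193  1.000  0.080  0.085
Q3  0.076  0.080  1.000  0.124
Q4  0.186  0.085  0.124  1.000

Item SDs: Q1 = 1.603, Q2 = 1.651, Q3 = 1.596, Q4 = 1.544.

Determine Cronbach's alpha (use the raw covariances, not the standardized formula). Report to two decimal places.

Cronbach's alpha = 0.36

Σσ²ᵢ = 1.603² + 1.651² + 1.596² + 1.544² = 10.2266
Covariances σ_ij = r_ij · s_i · s_j:
  σ(Q1,Q2) = 0.193 × 1.603 × 1.651 = 0.5108
  σ(Q1,Q3) = 0.076 × 1.603 × 1.596 = 0.1944
  σ(Q1,Q4) = 0.186 × 1.603 × 1.544 = 0.4604
  σ(Q2,Q3) = 0.080 × 1.651 × 1.596 = 0.2108
  σ(Q2,Q4) = 0.085 × 1.651 × 1.544 = 0.2167
  σ(Q3,Q4) = 0.124 × 1.596 × 1.544 = 0.3056
σ²_T = Σσ²ᵢ + 2·Σσ_ij = 10.2266 + 2 × 1.8987 = 14.0240
α = (4/3)·(1 − 10.2266/14.0240) = 0.36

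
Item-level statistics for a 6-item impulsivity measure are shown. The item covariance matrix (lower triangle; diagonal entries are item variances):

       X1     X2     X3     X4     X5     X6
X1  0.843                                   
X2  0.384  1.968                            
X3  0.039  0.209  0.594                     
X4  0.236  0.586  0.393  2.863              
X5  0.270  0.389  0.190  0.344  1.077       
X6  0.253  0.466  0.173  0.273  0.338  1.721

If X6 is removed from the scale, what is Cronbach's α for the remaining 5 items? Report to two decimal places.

Remaining items: X1, X2, X3, X4, X5 (k = 5).
ΣVar(i) = 0.843 + 1.968 + 0.594 + 2.863 + 1.077 = 7.345
total variance = 7.345 + 2 × 3.040 = 13.425
α (item deleted) = (5/4)·(1 − 7.345/13.425) = 0.57

α = 0.57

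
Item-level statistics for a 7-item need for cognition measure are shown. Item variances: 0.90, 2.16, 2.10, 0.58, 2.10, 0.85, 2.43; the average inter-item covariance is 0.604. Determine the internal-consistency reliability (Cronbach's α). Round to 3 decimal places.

Σσ²ᵢ = 0.90 + 2.16 + 2.10 + 0.58 + 2.10 + 0.85 + 2.43 = 11.12
Sum of the 21 distinct covariances = 21 × 0.604 = 12.684
total variance = Σσ²ᵢ + 2·Σcov = 11.12 + 2 × 12.684 = 36.488
α = (7/6)·(1 − 11.12/36.488) = 0.811

α = 0.811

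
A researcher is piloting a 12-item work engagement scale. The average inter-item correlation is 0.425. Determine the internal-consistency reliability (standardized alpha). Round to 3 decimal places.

Standardized α = k·r̄ / (1 + (k−1)·r̄) = 12 × 0.425 / (1 + 11 × 0.425)
  = 5.1000 / 5.6750 = 0.899

standardized alpha = 0.899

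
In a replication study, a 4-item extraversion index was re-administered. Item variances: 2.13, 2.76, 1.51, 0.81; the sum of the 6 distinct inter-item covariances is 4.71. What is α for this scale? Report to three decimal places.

α = 0.755

Σσ²ᵢ = 2.13 + 2.76 + 1.51 + 0.81 = 7.21
Sum of distinct covariances = 4.71
σ²_T = Σσ²ᵢ + 2·Σcov = 7.21 + 2 × 4.71 = 16.63
α = (4/3)·(1 − 7.21/16.63) = 0.755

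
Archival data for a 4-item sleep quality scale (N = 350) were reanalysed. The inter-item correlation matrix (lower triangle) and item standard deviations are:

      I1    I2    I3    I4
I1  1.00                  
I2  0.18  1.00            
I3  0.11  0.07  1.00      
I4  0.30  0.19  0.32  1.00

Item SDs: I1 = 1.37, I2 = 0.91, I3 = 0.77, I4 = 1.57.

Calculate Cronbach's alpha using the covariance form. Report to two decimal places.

Σσ²ᵢ = 1.37² + 0.91² + 0.77² + 1.57² = 5.7628
Covariances σ_ij = r_ij · s_i · s_j:
  σ(I1,I2) = 0.18 × 1.37 × 0.91 = 0.2244
  σ(I1,I3) = 0.11 × 1.37 × 0.77 = 0.1160
  σ(I1,I4) = 0.30 × 1.37 × 1.57 = 0.6453
  σ(I2,I3) = 0.07 × 0.91 × 0.77 = 0.0490
  σ(I2,I4) = 0.19 × 0.91 × 1.57 = 0.2715
  σ(I3,I4) = 0.32 × 0.77 × 1.57 = 0.3868
σ²_T = Σσ²ᵢ + 2·Σσ_ij = 5.7628 + 2 × 1.6930 = 9.1488
α = (4/3)·(1 − 5.7628/9.1488) = 0.49

α = 0.49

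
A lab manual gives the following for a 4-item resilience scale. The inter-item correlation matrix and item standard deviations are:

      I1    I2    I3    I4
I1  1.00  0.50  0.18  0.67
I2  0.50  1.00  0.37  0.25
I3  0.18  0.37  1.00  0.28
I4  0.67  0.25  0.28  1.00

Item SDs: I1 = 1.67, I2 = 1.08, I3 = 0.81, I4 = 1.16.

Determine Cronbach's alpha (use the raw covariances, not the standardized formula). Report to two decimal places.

Σσ²ᵢ = 1.67² + 1.08² + 0.81² + 1.16² = 5.9570
Covariances σ_ij = r_ij · s_i · s_j:
  σ(I1,I2) = 0.50 × 1.67 × 1.08 = 0.9018
  σ(I1,I3) = 0.18 × 1.67 × 0.81 = 0.2435
  σ(I1,I4) = 0.67 × 1.67 × 1.16 = 1.2979
  σ(I2,I3) = 0.37 × 1.08 × 0.81 = 0.3237
  σ(I2,I4) = 0.25 × 1.08 × 1.16 = 0.3132
  σ(I3,I4) = 0.28 × 0.81 × 1.16 = 0.2631
σ²_T = Σσ²ᵢ + 2·Σσ_ij = 5.9570 + 2 × 3.3432 = 12.6434
α = (4/3)·(1 − 5.9570/12.6434) = 0.71

α = 0.71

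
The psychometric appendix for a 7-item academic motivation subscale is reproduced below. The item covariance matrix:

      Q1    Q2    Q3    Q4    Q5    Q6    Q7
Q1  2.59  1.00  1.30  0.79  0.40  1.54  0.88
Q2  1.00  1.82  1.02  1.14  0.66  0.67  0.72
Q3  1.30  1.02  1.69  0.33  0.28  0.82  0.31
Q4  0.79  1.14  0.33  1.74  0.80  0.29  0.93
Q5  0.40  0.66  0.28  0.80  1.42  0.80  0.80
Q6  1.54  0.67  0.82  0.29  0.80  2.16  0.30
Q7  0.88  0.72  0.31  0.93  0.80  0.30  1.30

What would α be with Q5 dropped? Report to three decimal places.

Remaining items: Q1, Q2, Q3, Q4, Q6, Q7 (k = 6).
sum of item variances = 2.59 + 1.82 + 1.69 + 1.74 + 2.16 + 1.30 = 11.30
σ²_total = 11.30 + 2 × 12.04 = 35.38
α (item deleted) = (6/5)·(1 − 11.30/35.38) = 0.817

α = 0.817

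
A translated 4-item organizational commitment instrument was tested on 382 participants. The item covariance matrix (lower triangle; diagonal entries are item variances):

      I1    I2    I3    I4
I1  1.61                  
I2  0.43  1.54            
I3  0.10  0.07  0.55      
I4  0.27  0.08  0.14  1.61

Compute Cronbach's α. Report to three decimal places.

ΣVar(i) = 1.61 + 1.54 + 0.55 + 1.61 = 5.31
Σ_{i<j} σ_ij = 1.09
Var(T) = 5.31 + 2 × 1.09 = 7.49
α = (k/(k−1))·(1 − ΣVar(i)/Var(T)) = (4/3)·(1 − 5.31/7.49) = 0.388

Cronbach's α = 0.388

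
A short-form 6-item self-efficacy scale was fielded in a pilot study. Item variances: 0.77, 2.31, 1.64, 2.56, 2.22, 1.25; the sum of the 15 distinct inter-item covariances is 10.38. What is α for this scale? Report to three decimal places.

α = 0.791

sum of item variances = 0.77 + 2.31 + 1.64 + 2.56 + 2.22 + 1.25 = 10.75
Sum of distinct covariances = 10.38
σ²_T = sum of item variances + 2·Σcov = 10.75 + 2 × 10.38 = 31.51
α = (6/5)·(1 − 10.75/31.51) = 0.791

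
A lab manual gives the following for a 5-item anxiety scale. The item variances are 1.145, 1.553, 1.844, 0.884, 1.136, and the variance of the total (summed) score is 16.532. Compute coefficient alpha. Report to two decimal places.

Σσᵢ² = 1.145 + 1.553 + 1.844 + 0.884 + 1.136 = 6.562
α = (k/(k−1))·(1 − Σσᵢ²/Var(T)) = (5/4)·(1 − 6.562/16.532) = 0.75

coefficient alpha = 0.75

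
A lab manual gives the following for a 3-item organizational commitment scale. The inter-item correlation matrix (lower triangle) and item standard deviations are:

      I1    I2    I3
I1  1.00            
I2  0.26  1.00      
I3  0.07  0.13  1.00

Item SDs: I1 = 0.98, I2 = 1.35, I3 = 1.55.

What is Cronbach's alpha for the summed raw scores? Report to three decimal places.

Cronbach's alpha = 0.327

Σσ²ᵢ = 0.98² + 1.35² + 1.55² = 5.1854
Covariances σ_ij = r_ij · s_i · s_j:
  σ(I1,I2) = 0.26 × 0.98 × 1.35 = 0.3440
  σ(I1,I3) = 0.07 × 0.98 × 1.55 = 0.1063
  σ(I2,I3) = 0.13 × 1.35 × 1.55 = 0.2720
σ²_T = Σσ²ᵢ + 2·Σσ_ij = 5.1854 + 2 × 0.7223 = 6.6300
α = (3/2)·(1 − 5.1854/6.6300) = 0.327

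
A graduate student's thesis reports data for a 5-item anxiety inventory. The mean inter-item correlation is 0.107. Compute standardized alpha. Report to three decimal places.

α = 0.375

Standardized α = k·r̄ / (1 + (k−1)·r̄) = 5 × 0.107 / (1 + 4 × 0.107)
  = 0.5350 / 1.4280 = 0.375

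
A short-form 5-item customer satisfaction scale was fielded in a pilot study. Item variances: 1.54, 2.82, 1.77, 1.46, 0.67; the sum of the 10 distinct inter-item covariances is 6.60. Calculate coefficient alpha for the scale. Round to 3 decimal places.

ΣVar(i) = 1.54 + 2.82 + 1.77 + 1.46 + 0.67 = 8.26
Sum of distinct covariances = 6.60
Var(T) = ΣVar(i) + 2·Σcov = 8.26 + 2 × 6.60 = 21.46
α = (5/4)·(1 − 8.26/21.46) = 0.769

coefficient alpha = 0.769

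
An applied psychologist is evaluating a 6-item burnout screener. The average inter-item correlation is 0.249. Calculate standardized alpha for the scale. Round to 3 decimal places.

α = 0.665

Standardized α = k·r̄ / (1 + (k−1)·r̄) = 6 × 0.249 / (1 + 5 × 0.249)
  = 1.4940 / 2.2450 = 0.665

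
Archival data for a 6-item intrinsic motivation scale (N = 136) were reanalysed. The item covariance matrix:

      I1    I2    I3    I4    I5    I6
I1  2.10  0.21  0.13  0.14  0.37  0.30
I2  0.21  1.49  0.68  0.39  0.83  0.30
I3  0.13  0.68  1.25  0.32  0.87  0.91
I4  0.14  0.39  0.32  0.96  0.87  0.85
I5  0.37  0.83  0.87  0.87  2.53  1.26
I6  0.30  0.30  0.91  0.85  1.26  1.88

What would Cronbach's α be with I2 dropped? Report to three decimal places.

Cronbach's α = 0.725

Remaining items: I1, I3, I4, I5, I6 (k = 5).
sum of item variances = 2.10 + 1.25 + 0.96 + 2.53 + 1.88 = 8.72
σ²_T = 8.72 + 2 × 6.02 = 20.76
α (item deleted) = (5/4)·(1 − 8.72/20.76) = 0.725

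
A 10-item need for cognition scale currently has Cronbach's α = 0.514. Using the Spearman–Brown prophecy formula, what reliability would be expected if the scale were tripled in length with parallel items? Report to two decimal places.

Length factor m = 3
α' = m·α / (1 + (m−1)·α)
   = 3 × 0.514 / (1 + (3 − 1) × 0.514)
   = 1.5420 / 2.0280 = 0.76

predicted reliability = 0.76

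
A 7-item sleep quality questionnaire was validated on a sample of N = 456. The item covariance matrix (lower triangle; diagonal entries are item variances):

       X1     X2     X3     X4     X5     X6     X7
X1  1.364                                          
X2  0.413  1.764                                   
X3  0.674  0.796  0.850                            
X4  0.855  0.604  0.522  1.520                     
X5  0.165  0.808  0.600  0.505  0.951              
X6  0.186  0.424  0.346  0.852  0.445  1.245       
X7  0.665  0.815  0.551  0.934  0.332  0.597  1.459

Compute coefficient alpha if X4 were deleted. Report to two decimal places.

α = 0.81

Remaining items: X1, X2, X3, X5, X6, X7 (k = 6).
sum of item variances = 1.364 + 1.764 + 0.850 + 0.951 + 1.245 + 1.459 = 7.633
σ²_T = 7.633 + 2 × 7.817 = 23.267
α (item deleted) = (6/5)·(1 − 7.633/23.267) = 0.81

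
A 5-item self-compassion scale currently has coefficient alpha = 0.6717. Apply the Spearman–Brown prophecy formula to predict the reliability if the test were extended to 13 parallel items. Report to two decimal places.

predicted reliability = 0.84

Length factor m = 13/5 = 2.6000
α' = m·α / (1 + (m−1)·α)
   = 13/5 × 0.6717 / (1 + (13/5 − 1) × 0.6717)
   = 1.7464 / 2.0747 = 0.84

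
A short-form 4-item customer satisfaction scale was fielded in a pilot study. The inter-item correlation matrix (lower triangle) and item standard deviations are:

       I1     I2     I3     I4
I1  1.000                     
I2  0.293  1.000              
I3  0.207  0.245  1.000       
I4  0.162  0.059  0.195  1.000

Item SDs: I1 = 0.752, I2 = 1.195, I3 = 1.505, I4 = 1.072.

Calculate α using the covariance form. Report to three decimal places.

α = 0.467

Σσ²ᵢ = 0.752² + 1.195² + 1.505² + 1.072² = 5.4077
Covariances σ_ij = r_ij · s_i · s_j:
  σ(I1,I2) = 0.293 × 0.752 × 1.195 = 0.2633
  σ(I1,I3) = 0.207 × 0.752 × 1.505 = 0.2343
  σ(I1,I4) = 0.162 × 0.752 × 1.072 = 0.1306
  σ(I2,I3) = 0.245 × 1.195 × 1.505 = 0.4406
  σ(I2,I4) = 0.059 × 1.195 × 1.072 = 0.0756
  σ(I3,I4) = 0.195 × 1.505 × 1.072 = 0.3146
σ²_T = Σσ²ᵢ + 2·Σσ_ij = 5.4077 + 2 × 1.4590 = 8.3257
α = (4/3)·(1 − 5.4077/8.3257) = 0.467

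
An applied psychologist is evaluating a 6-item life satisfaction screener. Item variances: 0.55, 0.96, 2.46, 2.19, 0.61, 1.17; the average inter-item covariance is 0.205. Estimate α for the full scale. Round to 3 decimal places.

α = 0.524

sum of item variances = 0.55 + 0.96 + 2.46 + 2.19 + 0.61 + 1.17 = 7.94
Sum of the 15 distinct covariances = 15 × 0.205 = 3.075
σ²_total = sum of item variances + 2·Σcov = 7.94 + 2 × 3.075 = 14.090
α = (6/5)·(1 − 7.94/14.090) = 0.524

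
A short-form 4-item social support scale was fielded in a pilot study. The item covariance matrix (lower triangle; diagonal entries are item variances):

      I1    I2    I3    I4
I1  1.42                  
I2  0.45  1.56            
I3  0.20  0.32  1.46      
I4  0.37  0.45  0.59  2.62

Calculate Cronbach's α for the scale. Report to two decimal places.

Σσᵢ² = 1.42 + 1.56 + 1.46 + 2.62 = 7.06
Sum of off-diagonal covariances = 2.38
σ²_total = 7.06 + 2 × 2.38 = 11.82
α = (k/(k−1))·(1 − Σσᵢ²/σ²_total) = (4/3)·(1 − 7.06/11.82) = 0.54

Cronbach's α = 0.54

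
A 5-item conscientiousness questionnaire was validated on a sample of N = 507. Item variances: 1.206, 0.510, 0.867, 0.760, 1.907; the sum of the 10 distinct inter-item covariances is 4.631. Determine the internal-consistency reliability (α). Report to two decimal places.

sum of item variances = 1.206 + 0.510 + 0.867 + 0.760 + 1.907 = 5.250
Sum of distinct covariances = 4.631
Var(T) = sum of item variances + 2·Σcov = 5.250 + 2 × 4.631 = 14.512
α = (5/4)·(1 − 5.250/14.512) = 0.80

α = 0.80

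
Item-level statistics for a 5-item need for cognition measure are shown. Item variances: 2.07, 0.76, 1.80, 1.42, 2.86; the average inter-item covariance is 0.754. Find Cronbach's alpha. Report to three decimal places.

α = 0.786

Σσ²ᵢ = 2.07 + 0.76 + 1.80 + 1.42 + 2.86 = 8.91
Sum of the 10 distinct covariances = 10 × 0.754 = 7.540
Var(T) = Σσ²ᵢ + 2·Σcov = 8.91 + 2 × 7.540 = 23.990
α = (5/4)·(1 − 8.91/23.990) = 0.786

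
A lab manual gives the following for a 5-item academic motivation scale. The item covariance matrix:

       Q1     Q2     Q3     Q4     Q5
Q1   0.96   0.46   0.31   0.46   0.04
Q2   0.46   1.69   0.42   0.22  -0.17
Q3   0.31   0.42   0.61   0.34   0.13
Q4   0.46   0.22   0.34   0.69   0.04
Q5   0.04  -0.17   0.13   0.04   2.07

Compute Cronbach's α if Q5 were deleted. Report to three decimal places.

Cronbach's α = 0.704

Remaining items: Q1, Q2, Q3, Q4 (k = 4).
ΣVar(i) = 0.96 + 1.69 + 0.61 + 0.69 = 3.95
Var(T) = 3.95 + 2 × 2.21 = 8.37
α (item deleted) = (4/3)·(1 − 3.95/8.37) = 0.704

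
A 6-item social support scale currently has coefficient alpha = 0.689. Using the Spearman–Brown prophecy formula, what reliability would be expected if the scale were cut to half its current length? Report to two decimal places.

predicted reliability = 0.53

Length factor m = 1/2
α' = m·α / (1 − (1−m)·α)
   = 1/2 × 0.689 / (1 − (1 − 1/2) × 0.689)
   = 0.3445 / 0.6555 = 0.53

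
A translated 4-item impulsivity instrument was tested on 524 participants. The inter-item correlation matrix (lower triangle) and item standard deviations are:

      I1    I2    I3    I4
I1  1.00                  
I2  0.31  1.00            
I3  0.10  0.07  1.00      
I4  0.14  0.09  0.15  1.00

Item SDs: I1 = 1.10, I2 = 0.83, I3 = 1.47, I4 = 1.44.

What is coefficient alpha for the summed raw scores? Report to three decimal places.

α = 0.370

Σσ²ᵢ = 1.10² + 0.83² + 1.47² + 1.44² = 6.1334
Covariances σ_ij = r_ij · s_i · s_j:
  σ(I1,I2) = 0.31 × 1.10 × 0.83 = 0.2830
  σ(I1,I3) = 0.10 × 1.10 × 1.47 = 0.1617
  σ(I1,I4) = 0.14 × 1.10 × 1.44 = 0.2218
  σ(I2,I3) = 0.07 × 0.83 × 1.47 = 0.0854
  σ(I2,I4) = 0.09 × 0.83 × 1.44 = 0.1076
  σ(I3,I4) = 0.15 × 1.47 × 1.44 = 0.3175
σ²_T = Σσ²ᵢ + 2·Σσ_ij = 6.1334 + 2 × 1.1770 = 8.4874
α = (4/3)·(1 − 6.1334/8.4874) = 0.370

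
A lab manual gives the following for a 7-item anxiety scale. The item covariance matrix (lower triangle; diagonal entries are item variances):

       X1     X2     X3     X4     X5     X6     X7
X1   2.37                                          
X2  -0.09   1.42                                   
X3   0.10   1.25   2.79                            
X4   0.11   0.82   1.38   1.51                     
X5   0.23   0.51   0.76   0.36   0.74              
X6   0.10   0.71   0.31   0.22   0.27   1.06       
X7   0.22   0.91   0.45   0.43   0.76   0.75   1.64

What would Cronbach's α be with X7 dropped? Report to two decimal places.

Remaining items: X1, X2, X3, X4, X5, X6 (k = 6).
ΣVar(i) = 2.37 + 1.42 + 2.79 + 1.51 + 0.74 + 1.06 = 9.89
σ²_total = 9.89 + 2 × 7.04 = 23.97
α (item deleted) = (6/5)·(1 − 9.89/23.97) = 0.70

α = 0.70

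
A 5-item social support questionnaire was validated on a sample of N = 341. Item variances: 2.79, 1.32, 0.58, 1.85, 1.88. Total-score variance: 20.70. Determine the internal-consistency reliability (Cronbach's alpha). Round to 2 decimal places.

Σσ²ᵢ = 2.79 + 1.32 + 0.58 + 1.85 + 1.88 = 8.42
α = (k/(k−1))·(1 − Σσ²ᵢ/σ²_T) = (5/4)·(1 − 8.42/20.70) = 0.74

α = 0.74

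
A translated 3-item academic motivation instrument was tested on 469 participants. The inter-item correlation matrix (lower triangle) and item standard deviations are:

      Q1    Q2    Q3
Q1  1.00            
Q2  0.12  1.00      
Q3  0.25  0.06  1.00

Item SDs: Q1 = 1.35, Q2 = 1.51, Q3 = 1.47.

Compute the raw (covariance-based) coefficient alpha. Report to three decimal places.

Σσ²ᵢ = 1.35² + 1.51² + 1.47² = 6.2635
Covariances σ_ij = r_ij · s_i · s_j:
  σ(Q1,Q2) = 0.12 × 1.35 × 1.51 = 0.2446
  σ(Q1,Q3) = 0.25 × 1.35 × 1.47 = 0.4961
  σ(Q2,Q3) = 0.06 × 1.51 × 1.47 = 0.1332
σ²_T = Σσ²ᵢ + 2·Σσ_ij = 6.2635 + 2 × 0.8739 = 8.0113
α = (3/2)·(1 − 6.2635/8.0113) = 0.327

α = 0.327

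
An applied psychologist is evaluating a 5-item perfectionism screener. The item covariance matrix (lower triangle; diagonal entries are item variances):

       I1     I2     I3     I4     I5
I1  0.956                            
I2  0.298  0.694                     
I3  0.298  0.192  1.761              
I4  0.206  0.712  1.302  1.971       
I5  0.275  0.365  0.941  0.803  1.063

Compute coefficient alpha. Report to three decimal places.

α = 0.782

Σσ²ᵢ = 0.956 + 0.694 + 1.761 + 1.971 + 1.063 = 6.445
Sum of the distinct covariances = 5.392
Var(T) = 6.445 + 2 × 5.392 = 17.229
α = (k/(k−1))·(1 − Σσ²ᵢ/Var(T)) = (5/4)·(1 − 6.445/17.229) = 0.782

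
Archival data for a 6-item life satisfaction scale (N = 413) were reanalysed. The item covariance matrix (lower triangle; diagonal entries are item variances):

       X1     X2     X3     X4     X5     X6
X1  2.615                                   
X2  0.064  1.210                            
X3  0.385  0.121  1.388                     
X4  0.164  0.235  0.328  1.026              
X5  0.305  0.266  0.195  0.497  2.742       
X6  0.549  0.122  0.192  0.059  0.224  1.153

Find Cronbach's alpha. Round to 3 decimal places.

α = 0.507

Σσᵢ² = 2.615 + 1.210 + 1.388 + 1.026 + 2.742 + 1.153 = 10.134
Σ_{i<j} σ_ij = 3.706
σ²_total = 10.134 + 2 × 3.706 = 17.546
α = (k/(k−1))·(1 − Σσᵢ²/σ²_total) = (6/5)·(1 − 10.134/17.546) = 0.507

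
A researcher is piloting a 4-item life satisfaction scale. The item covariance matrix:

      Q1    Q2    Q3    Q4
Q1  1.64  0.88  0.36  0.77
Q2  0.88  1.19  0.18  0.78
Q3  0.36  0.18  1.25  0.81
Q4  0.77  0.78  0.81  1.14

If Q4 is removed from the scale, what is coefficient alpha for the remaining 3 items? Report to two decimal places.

coefficient alpha = 0.62

Remaining items: Q1, Q2, Q3 (k = 3).
sum of item variances = 1.64 + 1.19 + 1.25 = 4.08
Var(T) = 4.08 + 2 × 1.42 = 6.92
α (item deleted) = (3/2)·(1 − 4.08/6.92) = 0.62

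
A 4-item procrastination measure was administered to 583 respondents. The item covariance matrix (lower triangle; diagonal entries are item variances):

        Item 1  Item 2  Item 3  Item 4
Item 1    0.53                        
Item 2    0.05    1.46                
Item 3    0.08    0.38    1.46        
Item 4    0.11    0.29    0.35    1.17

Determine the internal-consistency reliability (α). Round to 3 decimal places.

α = 0.471

ΣVar(i) = 0.53 + 1.46 + 1.46 + 1.17 = 4.62
Sum of off-diagonal covariances = 1.26
total variance = 4.62 + 2 × 1.26 = 7.14
α = (k/(k−1))·(1 − ΣVar(i)/total variance) = (4/3)·(1 − 4.62/7.14) = 0.471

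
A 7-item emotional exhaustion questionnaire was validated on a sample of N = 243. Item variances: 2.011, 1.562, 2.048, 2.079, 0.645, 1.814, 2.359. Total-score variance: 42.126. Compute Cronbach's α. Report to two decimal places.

α = 0.82

Σσᵢ² = 2.011 + 1.562 + 2.048 + 2.079 + 0.645 + 1.814 + 2.359 = 12.518
α = (k/(k−1))·(1 − Σσᵢ²/Var(T)) = (7/6)·(1 − 12.518/42.126) = 0.82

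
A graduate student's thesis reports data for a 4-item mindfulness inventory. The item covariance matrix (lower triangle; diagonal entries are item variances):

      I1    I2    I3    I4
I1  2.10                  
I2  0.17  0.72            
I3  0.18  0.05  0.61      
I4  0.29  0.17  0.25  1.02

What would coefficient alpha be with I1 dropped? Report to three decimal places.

α = 0.429

Remaining items: I2, I3, I4 (k = 3).
ΣVar(i) = 0.72 + 0.61 + 1.02 = 2.35
Var(T) = 2.35 + 2 × 0.47 = 3.29
α (item deleted) = (3/2)·(1 − 2.35/3.29) = 0.429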